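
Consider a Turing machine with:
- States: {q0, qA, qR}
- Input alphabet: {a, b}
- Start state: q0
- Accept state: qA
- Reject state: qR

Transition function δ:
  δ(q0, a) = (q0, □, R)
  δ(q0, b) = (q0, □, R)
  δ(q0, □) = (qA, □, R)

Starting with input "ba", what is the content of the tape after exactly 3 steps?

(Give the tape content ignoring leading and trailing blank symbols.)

Execution trace:
Initial: [q0]ba
Step 1: δ(q0, b) = (q0, □, R) → □[q0]a
Step 2: δ(q0, a) = (q0, □, R) → □□[q0]□
Step 3: δ(q0, □) = (qA, □, R) → □□□[qA]□

The machine reaches the accept state qA and halts.

After 3 steps, the tape (ignoring leading/trailing blanks) is: □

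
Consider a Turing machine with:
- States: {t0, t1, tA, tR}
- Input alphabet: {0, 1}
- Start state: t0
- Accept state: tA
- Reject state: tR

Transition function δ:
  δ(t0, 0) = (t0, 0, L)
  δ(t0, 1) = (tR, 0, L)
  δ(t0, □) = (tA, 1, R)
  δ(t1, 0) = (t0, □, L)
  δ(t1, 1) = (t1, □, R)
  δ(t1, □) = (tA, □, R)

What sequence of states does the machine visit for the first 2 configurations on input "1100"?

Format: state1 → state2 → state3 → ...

Execution trace:
Initial: [t0]1100
Step 1: δ(t0, 1) = (tR, 0, L) → [tR]□0100

The machine reaches the reject state tR and halts.

State sequence: t0 → tR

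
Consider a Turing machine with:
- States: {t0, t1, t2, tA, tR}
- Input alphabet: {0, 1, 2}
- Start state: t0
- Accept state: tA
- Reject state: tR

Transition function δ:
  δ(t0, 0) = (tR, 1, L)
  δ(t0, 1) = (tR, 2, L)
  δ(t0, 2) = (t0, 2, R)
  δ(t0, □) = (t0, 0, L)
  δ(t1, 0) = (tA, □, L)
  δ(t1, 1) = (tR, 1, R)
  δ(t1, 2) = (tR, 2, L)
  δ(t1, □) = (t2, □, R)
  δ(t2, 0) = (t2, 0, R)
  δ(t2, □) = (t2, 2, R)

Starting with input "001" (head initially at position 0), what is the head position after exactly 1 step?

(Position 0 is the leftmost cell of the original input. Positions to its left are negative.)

Execution trace (head position shown):
Step 0: [t0]001  (head at position 0)
Step 1: move left → [tR]□101  (head at position -1)

After 1 step, the head is at position -1.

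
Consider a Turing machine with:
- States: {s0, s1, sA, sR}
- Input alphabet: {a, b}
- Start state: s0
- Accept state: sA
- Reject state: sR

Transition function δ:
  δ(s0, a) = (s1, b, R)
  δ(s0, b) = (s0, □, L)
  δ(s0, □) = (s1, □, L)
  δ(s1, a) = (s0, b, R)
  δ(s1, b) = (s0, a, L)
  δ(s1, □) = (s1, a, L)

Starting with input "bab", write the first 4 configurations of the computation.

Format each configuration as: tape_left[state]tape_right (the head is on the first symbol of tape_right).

Transitions applied:
Step 1: δ(s0, b) = (s0, □, L)
Step 2: δ(s0, □) = (s1, □, L)
Step 3: δ(s1, □) = (s1, a, L)

The first 4 configurations are:
[s0]bab ⊢ [s0]□□ab ⊢ [s1]□□□ab ⊢ [s1]□a□□ab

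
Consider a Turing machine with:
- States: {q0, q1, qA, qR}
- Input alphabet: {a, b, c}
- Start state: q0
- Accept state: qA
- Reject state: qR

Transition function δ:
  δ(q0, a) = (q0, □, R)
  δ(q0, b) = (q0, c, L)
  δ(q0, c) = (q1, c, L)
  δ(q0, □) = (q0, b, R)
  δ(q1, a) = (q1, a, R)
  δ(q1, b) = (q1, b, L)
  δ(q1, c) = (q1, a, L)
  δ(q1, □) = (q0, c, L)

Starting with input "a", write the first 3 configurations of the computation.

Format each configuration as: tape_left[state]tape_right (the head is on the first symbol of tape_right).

Transitions applied:
Step 1: δ(q0, a) = (q0, □, R)
Step 2: δ(q0, □) = (q0, b, R)

The first 3 configurations are:
[q0]a ⊢ □[q0]□ ⊢ □b[q0]□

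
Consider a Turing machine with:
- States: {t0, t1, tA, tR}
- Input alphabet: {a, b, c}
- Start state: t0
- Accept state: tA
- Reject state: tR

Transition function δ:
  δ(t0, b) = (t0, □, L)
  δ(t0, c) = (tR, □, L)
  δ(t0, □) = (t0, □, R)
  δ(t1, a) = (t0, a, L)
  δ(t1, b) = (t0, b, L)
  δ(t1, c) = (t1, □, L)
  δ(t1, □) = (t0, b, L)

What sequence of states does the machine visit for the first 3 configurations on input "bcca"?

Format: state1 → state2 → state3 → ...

Execution trace:
Initial: [t0]bcca
Step 1: δ(t0, b) = (t0, □, L) → [t0]□□cca
Step 2: δ(t0, □) = (t0, □, R) → □[t0]□cca

State sequence: t0 → t0 → t0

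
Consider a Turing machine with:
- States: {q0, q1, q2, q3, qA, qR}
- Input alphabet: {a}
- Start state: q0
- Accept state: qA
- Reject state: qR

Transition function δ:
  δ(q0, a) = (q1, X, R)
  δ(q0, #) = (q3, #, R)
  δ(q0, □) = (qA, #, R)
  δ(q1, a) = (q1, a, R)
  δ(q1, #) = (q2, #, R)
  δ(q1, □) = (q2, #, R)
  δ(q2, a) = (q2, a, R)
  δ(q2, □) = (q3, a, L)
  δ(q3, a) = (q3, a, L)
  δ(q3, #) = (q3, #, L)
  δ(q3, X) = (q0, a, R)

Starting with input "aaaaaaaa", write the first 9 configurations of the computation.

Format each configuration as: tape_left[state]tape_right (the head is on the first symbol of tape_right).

Transitions applied:
Step 1: δ(q0, a) = (q1, X, R)
Step 2: δ(q1, a) = (q1, a, R)
Step 3: δ(q1, a) = (q1, a, R)
Step 4: δ(q1, a) = (q1, a, R)
Step 5: δ(q1, a) = (q1, a, R)
Step 6: δ(q1, a) = (q1, a, R)
Step 7: δ(q1, a) = (q1, a, R)
Step 8: δ(q1, a) = (q1, a, R)

The first 9 configurations are:
[q0]aaaaaaaa ⊢ X[q1]aaaaaaa ⊢ Xa[q1]aaaaaa ⊢ Xaa[q1]aaaaa ⊢ Xaaa[q1]aaaa ⊢ Xaaaa[q1]aaa ⊢ Xaaaaa[q1]aa ⊢ Xaaaaaa[q1]a ⊢ Xaaaaaaa[q1]□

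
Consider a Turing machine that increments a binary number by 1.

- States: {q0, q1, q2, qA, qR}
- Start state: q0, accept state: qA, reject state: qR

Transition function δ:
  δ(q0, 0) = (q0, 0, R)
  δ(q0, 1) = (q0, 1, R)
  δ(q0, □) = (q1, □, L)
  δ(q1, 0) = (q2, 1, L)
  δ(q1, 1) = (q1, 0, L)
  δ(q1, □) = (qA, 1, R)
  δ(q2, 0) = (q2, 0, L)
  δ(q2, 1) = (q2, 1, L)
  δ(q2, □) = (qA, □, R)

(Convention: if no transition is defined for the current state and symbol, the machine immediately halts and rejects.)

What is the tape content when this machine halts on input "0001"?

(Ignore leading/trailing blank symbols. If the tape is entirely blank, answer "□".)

Execution trace:
Initial: [q0]0001
Step 1: δ(q0, 0) = (q0, 0, R) → 0[q0]001
Step 2: δ(q0, 0) = (q0, 0, R) → 00[q0]01
Step 3: δ(q0, 0) = (q0, 0, R) → 000[q0]1
Step 4: δ(q0, 1) = (q0, 1, R) → 0001[q0]□
Step 5: δ(q0, □) = (q1, □, L) → 000[q1]1□
Step 6: δ(q1, 1) = (q1, 0, L) → 00[q1]00□
Step 7: δ(q1, 0) = (q2, 1, L) → 0[q2]010□
Step 8: δ(q2, 0) = (q2, 0, L) → [q2]0010□
Step 9: δ(q2, 0) = (q2, 0, L) → [q2]□0010□
Step 10: δ(q2, □) = (qA, □, R) → □[qA]0010□

The machine reaches the accept state qA and halts.

Final tape (ignoring leading/trailing blanks): 0010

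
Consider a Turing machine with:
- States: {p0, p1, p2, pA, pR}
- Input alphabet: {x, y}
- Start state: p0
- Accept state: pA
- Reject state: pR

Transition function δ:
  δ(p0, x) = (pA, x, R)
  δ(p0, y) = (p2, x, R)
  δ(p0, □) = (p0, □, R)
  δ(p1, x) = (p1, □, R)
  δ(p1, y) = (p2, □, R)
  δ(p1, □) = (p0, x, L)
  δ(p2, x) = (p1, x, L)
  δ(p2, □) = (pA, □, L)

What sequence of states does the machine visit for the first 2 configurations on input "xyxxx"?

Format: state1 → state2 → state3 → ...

Execution trace:
Initial: [p0]xyxxx
Step 1: δ(p0, x) = (pA, x, R) → x[pA]yxxx

The machine reaches the accept state pA and halts.

State sequence: p0 → pA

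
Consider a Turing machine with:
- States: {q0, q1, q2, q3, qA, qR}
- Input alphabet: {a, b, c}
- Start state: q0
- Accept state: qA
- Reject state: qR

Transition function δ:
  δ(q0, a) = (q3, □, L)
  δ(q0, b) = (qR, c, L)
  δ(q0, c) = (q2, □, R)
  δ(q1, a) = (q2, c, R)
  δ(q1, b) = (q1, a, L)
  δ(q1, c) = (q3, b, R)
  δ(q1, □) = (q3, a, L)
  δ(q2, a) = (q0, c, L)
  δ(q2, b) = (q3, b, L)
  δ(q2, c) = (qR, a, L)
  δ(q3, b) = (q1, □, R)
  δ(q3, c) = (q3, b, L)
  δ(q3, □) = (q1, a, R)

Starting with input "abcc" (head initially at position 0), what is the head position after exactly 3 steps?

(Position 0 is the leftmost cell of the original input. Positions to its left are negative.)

Execution trace (head position shown):
Step 0: [q0]abcc  (head at position 0)
Step 1: move left → [q3]□□bcc  (head at position -1)
Step 2: move right → a[q1]□bcc  (head at position 0)
Step 3: move left → [q3]aabcc  (head at position -1)

After 3 steps, the head is at position -1.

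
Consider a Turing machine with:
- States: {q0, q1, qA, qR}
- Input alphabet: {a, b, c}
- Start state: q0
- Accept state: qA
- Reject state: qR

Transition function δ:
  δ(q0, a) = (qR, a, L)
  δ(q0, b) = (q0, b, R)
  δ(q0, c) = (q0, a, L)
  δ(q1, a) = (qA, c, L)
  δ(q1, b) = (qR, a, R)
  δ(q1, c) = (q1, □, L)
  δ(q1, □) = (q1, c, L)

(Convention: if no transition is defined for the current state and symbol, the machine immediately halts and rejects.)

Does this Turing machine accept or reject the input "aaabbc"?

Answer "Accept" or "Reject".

Execution trace:
Initial: [q0]aaabbc
Step 1: δ(q0, a) = (qR, a, L) → [qR]□aaabbc

The machine reaches the reject state qR and halts.

Answer: Reject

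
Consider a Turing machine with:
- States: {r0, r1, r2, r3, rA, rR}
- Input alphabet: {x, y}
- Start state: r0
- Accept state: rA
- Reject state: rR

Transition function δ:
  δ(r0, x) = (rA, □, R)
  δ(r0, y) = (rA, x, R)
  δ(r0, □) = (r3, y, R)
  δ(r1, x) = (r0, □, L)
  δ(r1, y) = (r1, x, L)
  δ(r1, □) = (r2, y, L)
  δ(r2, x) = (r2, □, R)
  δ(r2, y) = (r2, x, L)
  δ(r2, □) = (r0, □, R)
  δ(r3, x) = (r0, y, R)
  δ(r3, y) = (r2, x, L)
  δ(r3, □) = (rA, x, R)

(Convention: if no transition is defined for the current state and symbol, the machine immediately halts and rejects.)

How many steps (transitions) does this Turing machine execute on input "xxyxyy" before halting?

Execution trace:
Initial: [r0]xxyxyy
Step 1: δ(r0, x) = (rA, □, R) → □[rA]xyxyy

The machine reaches the accept state rA and halts.

The machine executed 1 step before halting.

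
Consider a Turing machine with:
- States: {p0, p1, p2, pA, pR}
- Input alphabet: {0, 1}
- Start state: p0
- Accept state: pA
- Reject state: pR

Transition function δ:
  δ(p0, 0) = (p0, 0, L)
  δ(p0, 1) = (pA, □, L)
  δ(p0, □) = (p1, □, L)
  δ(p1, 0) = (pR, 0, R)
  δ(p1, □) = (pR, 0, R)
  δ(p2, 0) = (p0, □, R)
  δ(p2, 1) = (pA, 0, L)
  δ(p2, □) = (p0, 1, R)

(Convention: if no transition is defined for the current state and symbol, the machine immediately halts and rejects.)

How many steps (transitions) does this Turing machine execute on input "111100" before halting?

Execution trace:
Initial: [p0]111100
Step 1: δ(p0, 1) = (pA, □, L) → [pA]□□11100

The machine reaches the accept state pA and halts.

The machine executed 1 step before halting.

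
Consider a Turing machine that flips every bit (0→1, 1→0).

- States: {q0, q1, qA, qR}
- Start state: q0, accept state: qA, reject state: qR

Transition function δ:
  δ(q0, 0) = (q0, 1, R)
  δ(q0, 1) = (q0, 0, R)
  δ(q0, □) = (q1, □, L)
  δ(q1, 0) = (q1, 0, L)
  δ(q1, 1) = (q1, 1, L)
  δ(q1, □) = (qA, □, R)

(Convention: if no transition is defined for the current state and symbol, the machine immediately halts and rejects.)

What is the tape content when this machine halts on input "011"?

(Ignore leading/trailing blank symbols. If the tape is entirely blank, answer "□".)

Execution trace:
Initial: [q0]011
Step 1: δ(q0, 0) = (q0, 1, R) → 1[q0]11
Step 2: δ(q0, 1) = (q0, 0, R) → 10[q0]1
Step 3: δ(q0, 1) = (q0, 0, R) → 100[q0]□
Step 4: δ(q0, □) = (q1, □, L) → 10[q1]0□
Step 5: δ(q1, 0) = (q1, 0, L) → 1[q1]00□
Step 6: δ(q1, 0) = (q1, 0, L) → [q1]100□
Step 7: δ(q1, 1) = (q1, 1, L) → [q1]□100□
Step 8: δ(q1, □) = (qA, □, R) → □[qA]100□

The machine reaches the accept state qA and halts.

Final tape (ignoring leading/trailing blanks): 100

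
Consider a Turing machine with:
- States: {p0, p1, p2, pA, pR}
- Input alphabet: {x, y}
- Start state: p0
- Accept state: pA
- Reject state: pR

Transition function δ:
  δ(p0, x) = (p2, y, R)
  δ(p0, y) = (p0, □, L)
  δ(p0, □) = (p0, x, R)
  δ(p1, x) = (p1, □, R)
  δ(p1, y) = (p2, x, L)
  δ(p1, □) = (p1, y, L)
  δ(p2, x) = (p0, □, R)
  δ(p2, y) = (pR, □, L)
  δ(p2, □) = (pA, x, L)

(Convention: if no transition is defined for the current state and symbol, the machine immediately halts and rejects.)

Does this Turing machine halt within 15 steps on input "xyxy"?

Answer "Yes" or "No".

Execution trace:
Initial: [p0]xyxy
Step 1: δ(p0, x) = (p2, y, R) → y[p2]yxy
Step 2: δ(p2, y) = (pR, □, L) → [pR]y□xy

The machine reaches the reject state pR and halts.
The machine halted after 2 steps (within the 15-step bound).

Answer: Yes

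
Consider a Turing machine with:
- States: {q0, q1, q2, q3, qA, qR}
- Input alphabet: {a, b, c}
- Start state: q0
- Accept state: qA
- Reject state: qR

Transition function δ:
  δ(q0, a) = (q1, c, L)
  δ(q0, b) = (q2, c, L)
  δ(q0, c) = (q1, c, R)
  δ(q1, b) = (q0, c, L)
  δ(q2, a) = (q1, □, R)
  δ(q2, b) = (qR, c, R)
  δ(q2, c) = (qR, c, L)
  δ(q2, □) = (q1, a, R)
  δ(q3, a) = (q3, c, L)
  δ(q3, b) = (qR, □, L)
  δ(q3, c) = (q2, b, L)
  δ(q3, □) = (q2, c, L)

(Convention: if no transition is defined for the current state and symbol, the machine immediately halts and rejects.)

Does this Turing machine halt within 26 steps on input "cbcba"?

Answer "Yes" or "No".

Execution trace:
Initial: [q0]cbcba
Step 1: δ(q0, c) = (q1, c, R) → c[q1]bcba
Step 2: δ(q1, b) = (q0, c, L) → [q0]cccba
Step 3: δ(q0, c) = (q1, c, R) → c[q1]ccba

No transition is defined for δ(q1, c). By convention the machine halts and rejects.
The machine halted after 3 steps (within the 26-step bound).

Answer: Yes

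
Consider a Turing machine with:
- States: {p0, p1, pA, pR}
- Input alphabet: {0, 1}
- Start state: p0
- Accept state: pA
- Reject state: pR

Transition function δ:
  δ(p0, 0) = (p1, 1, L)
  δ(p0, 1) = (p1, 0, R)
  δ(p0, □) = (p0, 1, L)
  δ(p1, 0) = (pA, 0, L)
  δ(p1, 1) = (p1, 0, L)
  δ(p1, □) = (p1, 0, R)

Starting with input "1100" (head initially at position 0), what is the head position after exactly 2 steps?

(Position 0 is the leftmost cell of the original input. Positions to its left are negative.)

Execution trace (head position shown):
Step 0: [p0]1100  (head at position 0)
Step 1: move right → 0[p1]100  (head at position 1)
Step 2: move left → [p1]0000  (head at position 0)

After 2 steps, the head is at position 0.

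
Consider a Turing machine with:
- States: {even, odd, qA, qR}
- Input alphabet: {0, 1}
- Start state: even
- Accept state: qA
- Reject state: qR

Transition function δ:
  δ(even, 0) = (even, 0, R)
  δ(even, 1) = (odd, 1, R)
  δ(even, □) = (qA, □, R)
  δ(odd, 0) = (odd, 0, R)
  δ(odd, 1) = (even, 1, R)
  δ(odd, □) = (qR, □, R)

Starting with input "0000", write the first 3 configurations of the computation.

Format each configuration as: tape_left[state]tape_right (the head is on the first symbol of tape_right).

Transitions applied:
Step 1: δ(even, 0) = (even, 0, R)
Step 2: δ(even, 0) = (even, 0, R)

The first 3 configurations are:
[even]0000 ⊢ 0[even]000 ⊢ 00[even]00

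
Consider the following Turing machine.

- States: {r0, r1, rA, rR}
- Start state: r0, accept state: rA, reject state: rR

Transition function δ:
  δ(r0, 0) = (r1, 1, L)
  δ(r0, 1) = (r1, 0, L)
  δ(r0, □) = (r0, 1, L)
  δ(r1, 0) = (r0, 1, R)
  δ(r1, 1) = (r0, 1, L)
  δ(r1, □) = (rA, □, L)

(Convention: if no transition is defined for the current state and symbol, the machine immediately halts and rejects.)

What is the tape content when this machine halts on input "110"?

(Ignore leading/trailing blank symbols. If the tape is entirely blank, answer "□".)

Execution trace:
Initial: [r0]110
Step 1: δ(r0, 1) = (r1, 0, L) → [r1]□010
Step 2: δ(r1, □) = (rA, □, L) → [rA]□□010

The machine reaches the accept state rA and halts.

Final tape (ignoring leading/trailing blanks): 010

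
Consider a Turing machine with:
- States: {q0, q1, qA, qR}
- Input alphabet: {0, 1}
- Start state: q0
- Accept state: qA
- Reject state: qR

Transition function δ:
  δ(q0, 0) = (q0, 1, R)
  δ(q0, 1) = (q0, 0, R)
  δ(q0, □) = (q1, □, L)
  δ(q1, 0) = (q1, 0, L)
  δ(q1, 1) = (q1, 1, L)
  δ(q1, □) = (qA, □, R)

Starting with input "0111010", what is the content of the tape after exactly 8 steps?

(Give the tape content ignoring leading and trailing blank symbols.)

Execution trace:
Initial: [q0]0111010
Step 1: δ(q0, 0) = (q0, 1, R) → 1[q0]111010
Step 2: δ(q0, 1) = (q0, 0, R) → 10[q0]11010
Step 3: δ(q0, 1) = (q0, 0, R) → 100[q0]1010
Step 4: δ(q0, 1) = (q0, 0, R) → 1000[q0]010
Step 5: δ(q0, 0) = (q0, 1, R) → 10001[q0]10
Step 6: δ(q0, 1) = (q0, 0, R) → 100010[q0]0
Step 7: δ(q0, 0) = (q0, 1, R) → 1000101[q0]□
Step 8: δ(q0, □) = (q1, □, L) → 100010[q1]1□

After 8 steps, the tape (ignoring leading/trailing blanks) is: 1000101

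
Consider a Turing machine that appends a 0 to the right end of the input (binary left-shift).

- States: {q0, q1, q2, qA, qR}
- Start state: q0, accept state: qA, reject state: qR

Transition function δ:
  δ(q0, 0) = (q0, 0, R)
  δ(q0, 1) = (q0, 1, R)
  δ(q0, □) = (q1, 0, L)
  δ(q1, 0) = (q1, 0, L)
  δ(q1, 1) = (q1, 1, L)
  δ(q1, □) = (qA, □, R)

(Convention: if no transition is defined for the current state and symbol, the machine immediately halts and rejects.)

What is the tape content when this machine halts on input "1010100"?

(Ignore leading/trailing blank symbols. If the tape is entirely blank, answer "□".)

Execution trace:
Initial: [q0]1010100
Step 1: δ(q0, 1) = (q0, 1, R) → 1[q0]010100
Step 2: δ(q0, 0) = (q0, 0, R) → 10[q0]10100
Step 3: δ(q0, 1) = (q0, 1, R) → 101[q0]0100
Step 4: δ(q0, 0) = (q0, 0, R) → 1010[q0]100
Step 5: δ(q0, 1) = (q0, 1, R) → 10101[q0]00
Step 6: δ(q0, 0) = (q0, 0, R) → 101010[q0]0
Step 7: δ(q0, 0) = (q0, 0, R) → 1010100[q0]□
Step 8: δ(q0, □) = (q1, 0, L) → 101010[q1]00
Step 9: δ(q1, 0) = (q1, 0, L) → 10101[q1]000
Step 10: δ(q1, 0) = (q1, 0, L) → 1010[q1]1000
Step 11: δ(q1, 1) = (q1, 1, L) → 101[q1]01000
Step 12: δ(q1, 0) = (q1, 0, L) → 10[q1]101000
Step 13: δ(q1, 1) = (q1, 1, L) → 1[q1]0101000
Step 14: δ(q1, 0) = (q1, 0, L) → [q1]10101000
Step 15: δ(q1, 1) = (q1, 1, L) → [q1]□10101000
Step 16: δ(q1, □) = (qA, □, R) → □[qA]10101000

The machine reaches the accept state qA and halts.

Final tape (ignoring leading/trailing blanks): 10101000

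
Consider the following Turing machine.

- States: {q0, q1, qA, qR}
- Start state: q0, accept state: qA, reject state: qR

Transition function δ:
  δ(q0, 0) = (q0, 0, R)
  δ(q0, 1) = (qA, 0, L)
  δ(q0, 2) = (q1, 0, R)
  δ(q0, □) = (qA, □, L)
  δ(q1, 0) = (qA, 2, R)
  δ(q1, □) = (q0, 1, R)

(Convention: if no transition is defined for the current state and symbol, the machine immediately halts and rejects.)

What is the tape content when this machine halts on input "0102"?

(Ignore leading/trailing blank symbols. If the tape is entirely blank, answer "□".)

Execution trace:
Initial: [q0]0102
Step 1: δ(q0, 0) = (q0, 0, R) → 0[q0]102
Step 2: δ(q0, 1) = (qA, 0, L) → [qA]0002

The machine reaches the accept state qA and halts.

Final tape (ignoring leading/trailing blanks): 0002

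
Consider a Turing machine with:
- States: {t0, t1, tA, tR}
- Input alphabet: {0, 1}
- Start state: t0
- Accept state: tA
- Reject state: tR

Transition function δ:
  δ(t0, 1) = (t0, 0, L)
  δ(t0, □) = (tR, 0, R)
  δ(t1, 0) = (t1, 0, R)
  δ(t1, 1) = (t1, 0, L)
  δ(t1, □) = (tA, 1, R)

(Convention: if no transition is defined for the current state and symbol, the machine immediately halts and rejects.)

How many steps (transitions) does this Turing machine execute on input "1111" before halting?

Execution trace:
Initial: [t0]1111
Step 1: δ(t0, 1) = (t0, 0, L) → [t0]□0111
Step 2: δ(t0, □) = (tR, 0, R) → 0[tR]0111

The machine reaches the reject state tR and halts.

The machine executed 2 steps before halting.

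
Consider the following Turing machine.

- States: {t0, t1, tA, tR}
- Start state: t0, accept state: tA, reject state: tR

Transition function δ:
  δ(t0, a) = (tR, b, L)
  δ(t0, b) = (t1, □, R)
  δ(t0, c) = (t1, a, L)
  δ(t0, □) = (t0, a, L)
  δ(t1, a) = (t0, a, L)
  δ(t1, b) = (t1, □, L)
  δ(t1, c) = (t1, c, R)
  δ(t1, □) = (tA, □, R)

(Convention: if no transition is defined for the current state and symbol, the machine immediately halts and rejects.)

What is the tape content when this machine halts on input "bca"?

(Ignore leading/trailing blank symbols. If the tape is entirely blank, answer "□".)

Execution trace:
Initial: [t0]bca
Step 1: δ(t0, b) = (t1, □, R) → □[t1]ca
Step 2: δ(t1, c) = (t1, c, R) → □c[t1]a
Step 3: δ(t1, a) = (t0, a, L) → □[t0]ca
Step 4: δ(t0, c) = (t1, a, L) → [t1]□aa
Step 5: δ(t1, □) = (tA, □, R) → □[tA]aa

The machine reaches the accept state tA and halts.

Final tape (ignoring leading/trailing blanks): aa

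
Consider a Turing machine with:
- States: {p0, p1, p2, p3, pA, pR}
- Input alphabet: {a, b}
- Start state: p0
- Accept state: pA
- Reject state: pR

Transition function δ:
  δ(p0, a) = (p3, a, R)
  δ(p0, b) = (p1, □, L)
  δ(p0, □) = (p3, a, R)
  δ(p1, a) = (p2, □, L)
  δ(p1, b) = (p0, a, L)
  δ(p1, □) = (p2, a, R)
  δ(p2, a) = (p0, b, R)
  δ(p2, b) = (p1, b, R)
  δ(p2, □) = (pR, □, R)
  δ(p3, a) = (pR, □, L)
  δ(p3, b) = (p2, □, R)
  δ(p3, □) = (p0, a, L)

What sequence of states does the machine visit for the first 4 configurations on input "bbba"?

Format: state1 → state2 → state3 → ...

Execution trace:
Initial: [p0]bbba
Step 1: δ(p0, b) = (p1, □, L) → [p1]□□bba
Step 2: δ(p1, □) = (p2, a, R) → a[p2]□bba
Step 3: δ(p2, □) = (pR, □, R) → a□[pR]bba

The machine reaches the reject state pR and halts.

State sequence: p0 → p1 → p2 → pR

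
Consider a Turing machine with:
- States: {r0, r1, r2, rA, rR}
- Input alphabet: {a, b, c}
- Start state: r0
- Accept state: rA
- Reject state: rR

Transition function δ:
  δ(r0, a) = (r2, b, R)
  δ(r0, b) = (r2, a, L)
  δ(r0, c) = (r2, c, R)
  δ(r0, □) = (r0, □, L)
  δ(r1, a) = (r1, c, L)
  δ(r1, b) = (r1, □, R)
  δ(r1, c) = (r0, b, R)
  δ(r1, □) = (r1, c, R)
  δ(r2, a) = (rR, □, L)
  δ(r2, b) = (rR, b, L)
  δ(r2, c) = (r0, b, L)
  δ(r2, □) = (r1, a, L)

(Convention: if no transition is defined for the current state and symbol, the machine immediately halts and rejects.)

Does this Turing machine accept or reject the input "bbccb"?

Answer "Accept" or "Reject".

Execution trace:
Initial: [r0]bbccb
Step 1: δ(r0, b) = (r2, a, L) → [r2]□abccb
Step 2: δ(r2, □) = (r1, a, L) → [r1]□aabccb
Step 3: δ(r1, □) = (r1, c, R) → c[r1]aabccb
Step 4: δ(r1, a) = (r1, c, L) → [r1]ccabccb
Step 5: δ(r1, c) = (r0, b, R) → b[r0]cabccb
Step 6: δ(r0, c) = (r2, c, R) → bc[r2]abccb
Step 7: δ(r2, a) = (rR, □, L) → b[rR]c□bccb

The machine reaches the reject state rR and halts.

Answer: Reject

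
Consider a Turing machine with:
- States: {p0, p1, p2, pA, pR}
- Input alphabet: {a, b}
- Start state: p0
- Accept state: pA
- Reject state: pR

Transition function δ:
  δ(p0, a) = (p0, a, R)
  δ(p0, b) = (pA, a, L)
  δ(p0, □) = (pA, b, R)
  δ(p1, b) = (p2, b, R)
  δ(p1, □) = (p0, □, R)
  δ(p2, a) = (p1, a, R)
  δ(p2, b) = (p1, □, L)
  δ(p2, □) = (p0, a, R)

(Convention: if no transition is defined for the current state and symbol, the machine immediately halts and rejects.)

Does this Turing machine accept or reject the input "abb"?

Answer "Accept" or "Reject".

Execution trace:
Initial: [p0]abb
Step 1: δ(p0, a) = (p0, a, R) → a[p0]bb
Step 2: δ(p0, b) = (pA, a, L) → [pA]aab

The machine reaches the accept state pA and halts.

Answer: Accept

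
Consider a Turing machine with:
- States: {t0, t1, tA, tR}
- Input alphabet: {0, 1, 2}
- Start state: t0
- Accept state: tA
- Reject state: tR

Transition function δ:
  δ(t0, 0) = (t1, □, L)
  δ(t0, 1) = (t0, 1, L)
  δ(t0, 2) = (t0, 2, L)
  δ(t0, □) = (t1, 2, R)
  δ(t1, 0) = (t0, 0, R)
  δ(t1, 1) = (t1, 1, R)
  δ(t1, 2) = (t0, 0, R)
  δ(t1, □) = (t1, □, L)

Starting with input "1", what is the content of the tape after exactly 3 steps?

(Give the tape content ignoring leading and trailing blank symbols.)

Execution trace:
Initial: [t0]1
Step 1: δ(t0, 1) = (t0, 1, L) → [t0]□1
Step 2: δ(t0, □) = (t1, 2, R) → 2[t1]1
Step 3: δ(t1, 1) = (t1, 1, R) → 21[t1]□

After 3 steps, the tape (ignoring leading/trailing blanks) is: 21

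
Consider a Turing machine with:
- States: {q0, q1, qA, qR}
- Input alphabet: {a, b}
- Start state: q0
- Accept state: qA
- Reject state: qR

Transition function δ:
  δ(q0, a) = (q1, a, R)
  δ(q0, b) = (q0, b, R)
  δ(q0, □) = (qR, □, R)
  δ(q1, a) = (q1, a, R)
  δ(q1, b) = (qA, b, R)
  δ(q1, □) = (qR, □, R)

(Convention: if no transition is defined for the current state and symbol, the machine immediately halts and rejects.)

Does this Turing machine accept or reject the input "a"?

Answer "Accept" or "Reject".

Execution trace:
Initial: [q0]a
Step 1: δ(q0, a) = (q1, a, R) → a[q1]□
Step 2: δ(q1, □) = (qR, □, R) → a□[qR]□

The machine reaches the reject state qR and halts.

Answer: Reject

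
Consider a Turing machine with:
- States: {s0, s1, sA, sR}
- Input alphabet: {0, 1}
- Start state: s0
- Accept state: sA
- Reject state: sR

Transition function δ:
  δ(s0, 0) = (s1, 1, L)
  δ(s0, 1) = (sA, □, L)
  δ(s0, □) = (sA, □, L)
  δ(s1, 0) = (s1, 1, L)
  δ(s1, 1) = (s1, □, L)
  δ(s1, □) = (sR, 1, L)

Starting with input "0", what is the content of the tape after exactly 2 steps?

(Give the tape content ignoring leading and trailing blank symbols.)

Execution trace:
Initial: [s0]0
Step 1: δ(s0, 0) = (s1, 1, L) → [s1]□1
Step 2: δ(s1, □) = (sR, 1, L) → [sR]□11

The machine reaches the reject state sR and halts.

After 2 steps, the tape (ignoring leading/trailing blanks) is: 11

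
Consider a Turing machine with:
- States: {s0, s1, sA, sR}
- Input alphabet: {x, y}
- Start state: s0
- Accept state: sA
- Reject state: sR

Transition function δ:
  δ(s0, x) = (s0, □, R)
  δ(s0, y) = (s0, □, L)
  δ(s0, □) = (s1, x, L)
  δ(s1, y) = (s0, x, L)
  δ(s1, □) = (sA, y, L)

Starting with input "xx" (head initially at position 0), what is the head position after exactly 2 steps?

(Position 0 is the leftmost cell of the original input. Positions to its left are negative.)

Execution trace (head position shown):
Step 0: [s0]xx  (head at position 0)
Step 1: move right → □[s0]x  (head at position 1)
Step 2: move right → □□[s0]□  (head at position 2)

After 2 steps, the head is at position 2.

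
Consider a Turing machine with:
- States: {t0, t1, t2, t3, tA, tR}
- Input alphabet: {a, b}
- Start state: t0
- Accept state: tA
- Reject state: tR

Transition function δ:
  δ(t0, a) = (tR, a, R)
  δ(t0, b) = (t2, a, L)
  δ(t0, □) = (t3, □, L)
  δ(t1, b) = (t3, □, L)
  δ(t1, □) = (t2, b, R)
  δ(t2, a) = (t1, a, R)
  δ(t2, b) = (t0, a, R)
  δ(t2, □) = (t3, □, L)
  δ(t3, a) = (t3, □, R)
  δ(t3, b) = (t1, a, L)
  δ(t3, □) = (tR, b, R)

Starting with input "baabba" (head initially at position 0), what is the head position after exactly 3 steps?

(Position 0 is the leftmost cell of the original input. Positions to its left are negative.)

Execution trace (head position shown):
Step 0: [t0]baabba  (head at position 0)
Step 1: move left → [t2]□aaabba  (head at position -1)
Step 2: move left → [t3]□□aaabba  (head at position -2)
Step 3: move right → b[tR]□aaabba  (head at position -1)

After 3 steps, the head is at position -1.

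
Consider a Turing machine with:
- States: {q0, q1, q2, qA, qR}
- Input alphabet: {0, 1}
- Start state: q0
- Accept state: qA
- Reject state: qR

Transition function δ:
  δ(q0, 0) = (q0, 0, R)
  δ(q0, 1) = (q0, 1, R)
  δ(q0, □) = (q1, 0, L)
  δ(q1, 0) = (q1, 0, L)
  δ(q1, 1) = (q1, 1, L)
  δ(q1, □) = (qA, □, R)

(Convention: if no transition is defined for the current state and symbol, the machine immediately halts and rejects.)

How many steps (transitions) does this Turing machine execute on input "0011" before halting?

Execution trace:
Initial: [q0]0011
Step 1: δ(q0, 0) = (q0, 0, R) → 0[q0]011
Step 2: δ(q0, 0) = (q0, 0, R) → 00[q0]11
Step 3: δ(q0, 1) = (q0, 1, R) → 001[q0]1
Step 4: δ(q0, 1) = (q0, 1, R) → 0011[q0]□
Step 5: δ(q0, □) = (q1, 0, L) → 001[q1]10
Step 6: δ(q1, 1) = (q1, 1, L) → 00[q1]110
Step 7: δ(q1, 1) = (q1, 1, L) → 0[q1]0110
Step 8: δ(q1, 0) = (q1, 0, L) → [q1]00110
Step 9: δ(q1, 0) = (q1, 0, L) → [q1]□00110
Step 10: δ(q1, □) = (qA, □, R) → □[qA]00110

The machine reaches the accept state qA and halts.

The machine executed 10 steps before halting.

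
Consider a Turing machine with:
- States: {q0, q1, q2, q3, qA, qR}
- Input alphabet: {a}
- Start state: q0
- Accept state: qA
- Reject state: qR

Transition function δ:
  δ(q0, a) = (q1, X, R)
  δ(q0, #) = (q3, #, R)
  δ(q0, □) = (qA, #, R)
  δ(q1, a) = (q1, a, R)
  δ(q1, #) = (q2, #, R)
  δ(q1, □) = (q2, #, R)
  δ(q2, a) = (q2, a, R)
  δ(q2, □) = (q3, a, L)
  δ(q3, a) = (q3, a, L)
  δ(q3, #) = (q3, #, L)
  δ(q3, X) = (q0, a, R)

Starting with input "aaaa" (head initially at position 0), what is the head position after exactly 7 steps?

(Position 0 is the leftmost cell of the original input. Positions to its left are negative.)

Execution trace (head position shown):
Step 0: [q0]aaaa  (head at position 0)
Step 1: move right → X[q1]aaa  (head at position 1)
Step 2: move right → Xa[q1]aa  (head at position 2)
Step 3: move right → Xaa[q1]a  (head at position 3)
Step 4: move right → Xaaa[q1]□  (head at position 4)
Step 5: move right → Xaaa#[q2]□  (head at position 5)
Step 6: move left → Xaaa[q3]#a  (head at position 4)
Step 7: move left → Xaa[q3]a#a  (head at position 3)

After 7 steps, the head is at position 3.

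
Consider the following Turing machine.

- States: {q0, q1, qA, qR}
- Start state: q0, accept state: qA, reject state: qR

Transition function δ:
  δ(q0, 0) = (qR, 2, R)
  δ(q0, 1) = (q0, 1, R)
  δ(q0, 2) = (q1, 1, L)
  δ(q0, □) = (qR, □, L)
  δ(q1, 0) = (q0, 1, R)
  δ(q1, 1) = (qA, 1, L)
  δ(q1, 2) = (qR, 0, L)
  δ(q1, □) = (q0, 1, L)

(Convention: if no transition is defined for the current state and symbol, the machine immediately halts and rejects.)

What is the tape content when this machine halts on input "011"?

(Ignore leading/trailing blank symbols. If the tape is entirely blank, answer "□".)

Execution trace:
Initial: [q0]011
Step 1: δ(q0, 0) = (qR, 2, R) → 2[qR]11

The machine reaches the reject state qR and halts.

Final tape (ignoring leading/trailing blanks): 211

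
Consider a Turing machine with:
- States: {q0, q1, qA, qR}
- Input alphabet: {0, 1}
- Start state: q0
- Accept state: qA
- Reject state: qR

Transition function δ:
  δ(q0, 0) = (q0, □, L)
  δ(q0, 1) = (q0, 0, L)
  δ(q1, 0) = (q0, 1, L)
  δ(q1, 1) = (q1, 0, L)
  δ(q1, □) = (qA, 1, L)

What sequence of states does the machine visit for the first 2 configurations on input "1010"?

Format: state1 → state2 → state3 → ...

Execution trace:
Initial: [q0]1010
Step 1: δ(q0, 1) = (q0, 0, L) → [q0]□0010

No transition is defined for δ(q0, □). By convention the machine halts and rejects.

State sequence: q0 → q0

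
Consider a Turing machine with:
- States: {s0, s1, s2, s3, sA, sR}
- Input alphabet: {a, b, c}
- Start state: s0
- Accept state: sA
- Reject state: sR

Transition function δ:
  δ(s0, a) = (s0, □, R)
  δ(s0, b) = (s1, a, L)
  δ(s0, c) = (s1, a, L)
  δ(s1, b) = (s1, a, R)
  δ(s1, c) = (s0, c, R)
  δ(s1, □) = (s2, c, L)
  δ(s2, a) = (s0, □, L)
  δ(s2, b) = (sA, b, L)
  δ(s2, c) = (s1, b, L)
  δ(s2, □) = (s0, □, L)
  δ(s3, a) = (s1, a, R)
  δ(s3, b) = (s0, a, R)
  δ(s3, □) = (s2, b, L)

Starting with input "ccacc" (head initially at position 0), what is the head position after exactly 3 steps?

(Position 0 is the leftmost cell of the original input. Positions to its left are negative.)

Execution trace (head position shown):
Step 0: [s0]ccacc  (head at position 0)
Step 1: move left → [s1]□acacc  (head at position -1)
Step 2: move left → [s2]□cacacc  (head at position -2)
Step 3: move left → [s0]□□cacacc  (head at position -3)

After 3 steps, the head is at position -3.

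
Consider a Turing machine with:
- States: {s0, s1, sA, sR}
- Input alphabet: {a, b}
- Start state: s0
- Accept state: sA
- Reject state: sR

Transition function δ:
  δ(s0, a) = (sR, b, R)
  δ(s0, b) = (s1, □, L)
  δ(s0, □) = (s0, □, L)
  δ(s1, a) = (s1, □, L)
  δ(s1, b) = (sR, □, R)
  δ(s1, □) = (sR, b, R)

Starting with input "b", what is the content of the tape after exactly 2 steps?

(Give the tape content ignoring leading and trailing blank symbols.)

Execution trace:
Initial: [s0]b
Step 1: δ(s0, b) = (s1, □, L) → [s1]□□
Step 2: δ(s1, □) = (sR, b, R) → b[sR]□

The machine reaches the reject state sR and halts.

After 2 steps, the tape (ignoring leading/trailing blanks) is: b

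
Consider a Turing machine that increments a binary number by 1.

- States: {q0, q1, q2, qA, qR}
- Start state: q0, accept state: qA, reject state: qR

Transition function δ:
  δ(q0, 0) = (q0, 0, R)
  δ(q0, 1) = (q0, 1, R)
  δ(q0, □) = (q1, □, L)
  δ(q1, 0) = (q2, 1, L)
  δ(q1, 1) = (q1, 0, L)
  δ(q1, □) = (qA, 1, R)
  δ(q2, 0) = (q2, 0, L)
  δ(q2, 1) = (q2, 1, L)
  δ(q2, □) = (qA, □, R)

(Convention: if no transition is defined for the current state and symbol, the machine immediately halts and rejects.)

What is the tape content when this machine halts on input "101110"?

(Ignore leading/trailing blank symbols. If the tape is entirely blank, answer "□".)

Execution trace:
Initial: [q0]101110
Step 1: δ(q0, 1) = (q0, 1, R) → 1[q0]01110
Step 2: δ(q0, 0) = (q0, 0, R) → 10[q0]1110
Step 3: δ(q0, 1) = (q0, 1, R) → 101[q0]110
Step 4: δ(q0, 1) = (q0, 1, R) → 1011[q0]10
Step 5: δ(q0, 1) = (q0, 1, R) → 10111[q0]0
Step 6: δ(q0, 0) = (q0, 0, R) → 101110[q0]□
Step 7: δ(q0, □) = (q1, □, L) → 10111[q1]0□
Step 8: δ(q1, 0) = (q2, 1, L) → 1011[q2]11□
Step 9: δ(q2, 1) = (q2, 1, L) → 101[q2]111□
Step 10: δ(q2, 1) = (q2, 1, L) → 10[q2]1111□
Step 11: δ(q2, 1) = (q2, 1, L) → 1[q2]01111□
Step 12: δ(q2, 0) = (q2, 0, L) → [q2]101111□
Step 13: δ(q2, 1) = (q2, 1, L) → [q2]□101111□
Step 14: δ(q2, □) = (qA, □, R) → □[qA]101111□

The machine reaches the accept state qA and halts.

Final tape (ignoring leading/trailing blanks): 101111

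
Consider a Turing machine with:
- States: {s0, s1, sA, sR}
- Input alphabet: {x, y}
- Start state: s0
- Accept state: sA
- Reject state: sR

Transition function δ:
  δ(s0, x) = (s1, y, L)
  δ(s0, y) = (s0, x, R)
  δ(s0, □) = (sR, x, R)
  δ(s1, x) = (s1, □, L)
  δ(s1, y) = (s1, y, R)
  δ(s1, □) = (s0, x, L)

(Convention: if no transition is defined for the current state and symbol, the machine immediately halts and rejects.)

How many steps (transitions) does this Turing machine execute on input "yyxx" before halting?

Execution trace:
Initial: [s0]yyxx
Step 1: δ(s0, y) = (s0, x, R) → x[s0]yxx
Step 2: δ(s0, y) = (s0, x, R) → xx[s0]xx
Step 3: δ(s0, x) = (s1, y, L) → x[s1]xyx
Step 4: δ(s1, x) = (s1, □, L) → [s1]x□yx
Step 5: δ(s1, x) = (s1, □, L) → [s1]□□□yx
Step 6: δ(s1, □) = (s0, x, L) → [s0]□x□□yx
Step 7: δ(s0, □) = (sR, x, R) → x[sR]x□□yx

The machine reaches the reject state sR and halts.

The machine executed 7 steps before halting.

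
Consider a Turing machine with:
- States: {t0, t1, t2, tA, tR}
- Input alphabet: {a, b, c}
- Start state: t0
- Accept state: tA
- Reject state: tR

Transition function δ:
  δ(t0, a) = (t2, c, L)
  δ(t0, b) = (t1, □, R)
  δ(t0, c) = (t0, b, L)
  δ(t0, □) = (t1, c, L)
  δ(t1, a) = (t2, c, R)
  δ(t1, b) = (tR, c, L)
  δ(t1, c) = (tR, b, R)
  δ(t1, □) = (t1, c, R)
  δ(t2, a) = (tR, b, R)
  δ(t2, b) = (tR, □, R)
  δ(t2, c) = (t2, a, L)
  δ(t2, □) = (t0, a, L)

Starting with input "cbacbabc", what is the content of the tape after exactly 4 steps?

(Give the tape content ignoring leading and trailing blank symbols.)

Execution trace:
Initial: [t0]cbacbabc
Step 1: δ(t0, c) = (t0, b, L) → [t0]□bbacbabc
Step 2: δ(t0, □) = (t1, c, L) → [t1]□cbbacbabc
Step 3: δ(t1, □) = (t1, c, R) → c[t1]cbbacbabc
Step 4: δ(t1, c) = (tR, b, R) → cb[tR]bbacbabc

The machine reaches the reject state tR and halts.

After 4 steps, the tape (ignoring leading/trailing blanks) is: cbbbacbabc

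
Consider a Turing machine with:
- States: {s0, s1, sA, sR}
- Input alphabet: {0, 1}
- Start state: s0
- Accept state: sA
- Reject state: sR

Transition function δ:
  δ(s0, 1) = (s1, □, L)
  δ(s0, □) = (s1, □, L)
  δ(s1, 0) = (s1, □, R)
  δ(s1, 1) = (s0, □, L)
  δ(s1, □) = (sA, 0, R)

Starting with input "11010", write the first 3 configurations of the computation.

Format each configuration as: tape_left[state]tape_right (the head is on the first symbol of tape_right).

Transitions applied:
Step 1: δ(s0, 1) = (s1, □, L)
Step 2: δ(s1, □) = (sA, 0, R)

The first 3 configurations are:
[s0]11010 ⊢ [s1]□□1010 ⊢ 0[sA]□1010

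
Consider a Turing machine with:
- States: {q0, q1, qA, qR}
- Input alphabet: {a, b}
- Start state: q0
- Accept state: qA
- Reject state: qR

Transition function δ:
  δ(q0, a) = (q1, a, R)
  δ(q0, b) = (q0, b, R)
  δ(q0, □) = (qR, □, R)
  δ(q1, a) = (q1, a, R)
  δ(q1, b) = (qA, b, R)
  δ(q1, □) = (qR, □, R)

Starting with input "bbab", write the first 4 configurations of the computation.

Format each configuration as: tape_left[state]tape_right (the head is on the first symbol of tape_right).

Transitions applied:
Step 1: δ(q0, b) = (q0, b, R)
Step 2: δ(q0, b) = (q0, b, R)
Step 3: δ(q0, a) = (q1, a, R)

The first 4 configurations are:
[q0]bbab ⊢ b[q0]bab ⊢ bb[q0]ab ⊢ bba[q1]b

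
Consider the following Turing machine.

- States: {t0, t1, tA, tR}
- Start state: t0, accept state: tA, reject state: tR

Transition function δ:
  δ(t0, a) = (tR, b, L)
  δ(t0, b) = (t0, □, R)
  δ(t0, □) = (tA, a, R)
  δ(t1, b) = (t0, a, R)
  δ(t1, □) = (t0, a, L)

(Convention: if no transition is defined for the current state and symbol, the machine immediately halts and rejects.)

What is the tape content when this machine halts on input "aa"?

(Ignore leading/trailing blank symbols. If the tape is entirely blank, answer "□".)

Execution trace:
Initial: [t0]aa
Step 1: δ(t0, a) = (tR, b, L) → [tR]□ba

The machine reaches the reject state tR and halts.

Final tape (ignoring leading/trailing blanks): ba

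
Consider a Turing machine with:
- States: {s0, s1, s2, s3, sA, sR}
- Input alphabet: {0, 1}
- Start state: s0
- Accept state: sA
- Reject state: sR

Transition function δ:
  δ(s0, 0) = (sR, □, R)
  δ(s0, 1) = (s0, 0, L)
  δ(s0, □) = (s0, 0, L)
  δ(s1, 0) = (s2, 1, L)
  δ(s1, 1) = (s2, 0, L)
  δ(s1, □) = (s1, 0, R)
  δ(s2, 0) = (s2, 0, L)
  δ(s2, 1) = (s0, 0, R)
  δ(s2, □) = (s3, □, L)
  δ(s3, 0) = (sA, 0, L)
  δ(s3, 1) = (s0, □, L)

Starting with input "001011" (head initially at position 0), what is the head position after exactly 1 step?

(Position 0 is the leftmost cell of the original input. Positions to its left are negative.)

Execution trace (head position shown):
Step 0: [s0]001011  (head at position 0)
Step 1: move right → □[sR]01011  (head at position 1)

After 1 step, the head is at position 1.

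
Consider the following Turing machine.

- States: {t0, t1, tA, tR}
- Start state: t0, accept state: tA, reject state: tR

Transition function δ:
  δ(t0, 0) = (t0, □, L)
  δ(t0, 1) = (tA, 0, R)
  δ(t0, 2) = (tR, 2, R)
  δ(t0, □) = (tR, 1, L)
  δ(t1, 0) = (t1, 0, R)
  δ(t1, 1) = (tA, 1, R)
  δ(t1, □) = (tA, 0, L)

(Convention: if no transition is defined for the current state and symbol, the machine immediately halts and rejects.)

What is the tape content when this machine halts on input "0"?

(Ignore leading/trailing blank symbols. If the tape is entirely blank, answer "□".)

Execution trace:
Initial: [t0]0
Step 1: δ(t0, 0) = (t0, □, L) → [t0]□□
Step 2: δ(t0, □) = (tR, 1, L) → [tR]□1□

The machine reaches the reject state tR and halts.

Final tape (ignoring leading/trailing blanks): 1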